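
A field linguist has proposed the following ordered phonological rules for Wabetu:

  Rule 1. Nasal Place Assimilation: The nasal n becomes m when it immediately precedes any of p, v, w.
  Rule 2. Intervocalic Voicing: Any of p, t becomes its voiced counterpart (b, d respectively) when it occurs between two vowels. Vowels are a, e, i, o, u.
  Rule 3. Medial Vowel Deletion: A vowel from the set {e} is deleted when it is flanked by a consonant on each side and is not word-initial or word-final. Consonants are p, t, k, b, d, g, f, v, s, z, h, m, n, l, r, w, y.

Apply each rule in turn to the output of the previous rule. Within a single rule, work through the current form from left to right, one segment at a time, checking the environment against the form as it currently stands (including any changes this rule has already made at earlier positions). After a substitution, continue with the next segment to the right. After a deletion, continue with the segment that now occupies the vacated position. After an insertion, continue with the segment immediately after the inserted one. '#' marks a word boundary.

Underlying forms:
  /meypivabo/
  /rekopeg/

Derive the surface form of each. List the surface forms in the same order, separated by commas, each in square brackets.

[mypivabo], [rkobg]

/meypivabo/:
  Rule 1 Nasal Place Assimilation: no change — [meypivabo]
  Rule 2 Intervocalic Voicing: no change — [meypivabo]
  Rule 3 Medial Vowel Deletion: [meypivabo] → [mypivabo]
/rekopeg/:
  Rule 1 Nasal Place Assimilation: no change — [rekopeg]
  Rule 2 Intervocalic Voicing: [rekopeg] → [rekobeg]
  Rule 3 Medial Vowel Deletion: [rekobeg] → [rkobg]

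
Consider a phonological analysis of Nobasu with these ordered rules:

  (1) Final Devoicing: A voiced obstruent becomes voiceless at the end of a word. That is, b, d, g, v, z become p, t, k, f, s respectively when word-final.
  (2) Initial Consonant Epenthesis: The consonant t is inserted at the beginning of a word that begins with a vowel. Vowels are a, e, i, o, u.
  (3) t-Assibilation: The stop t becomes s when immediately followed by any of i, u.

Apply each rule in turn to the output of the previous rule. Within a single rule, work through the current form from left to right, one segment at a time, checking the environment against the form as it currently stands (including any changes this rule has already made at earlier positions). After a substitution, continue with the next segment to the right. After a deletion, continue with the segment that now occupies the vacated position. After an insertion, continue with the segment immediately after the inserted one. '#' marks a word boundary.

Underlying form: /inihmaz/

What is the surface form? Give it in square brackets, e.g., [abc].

(1) Final Devoicing: [inihmaz] → [inihmas]
(2) Initial Consonant Epenthesis: [inihmas] → [tinihmas]
(3) t-Assibilation: [tinihmas] → [sinihmas]

[sinihmas]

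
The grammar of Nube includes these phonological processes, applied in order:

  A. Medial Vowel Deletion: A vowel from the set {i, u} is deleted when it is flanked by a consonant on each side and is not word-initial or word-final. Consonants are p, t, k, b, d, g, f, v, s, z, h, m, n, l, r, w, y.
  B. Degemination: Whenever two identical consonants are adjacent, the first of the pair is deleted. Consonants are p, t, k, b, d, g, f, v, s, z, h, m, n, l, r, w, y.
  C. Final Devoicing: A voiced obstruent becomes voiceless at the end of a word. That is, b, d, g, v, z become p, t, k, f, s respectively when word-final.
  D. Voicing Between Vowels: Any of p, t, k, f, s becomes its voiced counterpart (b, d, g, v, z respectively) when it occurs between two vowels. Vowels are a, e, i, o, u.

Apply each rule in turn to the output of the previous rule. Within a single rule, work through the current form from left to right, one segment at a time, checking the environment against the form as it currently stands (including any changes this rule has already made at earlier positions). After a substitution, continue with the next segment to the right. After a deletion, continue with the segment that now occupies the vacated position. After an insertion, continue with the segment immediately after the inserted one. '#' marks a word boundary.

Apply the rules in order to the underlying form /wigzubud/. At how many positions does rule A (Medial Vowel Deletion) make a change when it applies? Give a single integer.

3

A Medial Vowel Deletion: [wigzubud] → [wgzbd]
B Degemination: no change — [wgzbd]
C Final Devoicing: [wgzbd] → [wgzbt]
D Voicing Between Vowels: no change — [wgzbt]
Rule A changed 3 position(s).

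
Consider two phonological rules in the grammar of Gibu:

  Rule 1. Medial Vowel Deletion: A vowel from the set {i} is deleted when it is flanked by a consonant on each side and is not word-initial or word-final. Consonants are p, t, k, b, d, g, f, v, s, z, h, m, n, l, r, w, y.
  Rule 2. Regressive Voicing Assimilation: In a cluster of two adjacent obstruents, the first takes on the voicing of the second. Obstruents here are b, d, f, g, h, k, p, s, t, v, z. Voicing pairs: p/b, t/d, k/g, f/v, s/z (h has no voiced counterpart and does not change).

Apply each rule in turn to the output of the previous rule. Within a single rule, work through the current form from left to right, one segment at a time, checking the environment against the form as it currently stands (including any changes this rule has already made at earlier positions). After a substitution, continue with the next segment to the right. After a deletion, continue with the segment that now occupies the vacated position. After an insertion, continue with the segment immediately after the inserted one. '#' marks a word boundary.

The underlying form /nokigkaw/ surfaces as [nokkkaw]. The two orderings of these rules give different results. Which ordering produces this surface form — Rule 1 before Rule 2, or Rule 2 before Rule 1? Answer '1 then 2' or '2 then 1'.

Order 1 then 2:
  1 Medial Vowel Deletion: [nokigkaw] → [nokgkaw]
  2 Regressive Voicing Assimilation: [nokgkaw] → [nogkkaw]
  result: [nogkkaw]
Order 2 then 1:
  2 Regressive Voicing Assimilation: [nokigkaw] → [nokikkaw]
  1 Medial Vowel Deletion: [nokikkaw] → [nokkkaw]
  result: [nokkkaw]

2 then 1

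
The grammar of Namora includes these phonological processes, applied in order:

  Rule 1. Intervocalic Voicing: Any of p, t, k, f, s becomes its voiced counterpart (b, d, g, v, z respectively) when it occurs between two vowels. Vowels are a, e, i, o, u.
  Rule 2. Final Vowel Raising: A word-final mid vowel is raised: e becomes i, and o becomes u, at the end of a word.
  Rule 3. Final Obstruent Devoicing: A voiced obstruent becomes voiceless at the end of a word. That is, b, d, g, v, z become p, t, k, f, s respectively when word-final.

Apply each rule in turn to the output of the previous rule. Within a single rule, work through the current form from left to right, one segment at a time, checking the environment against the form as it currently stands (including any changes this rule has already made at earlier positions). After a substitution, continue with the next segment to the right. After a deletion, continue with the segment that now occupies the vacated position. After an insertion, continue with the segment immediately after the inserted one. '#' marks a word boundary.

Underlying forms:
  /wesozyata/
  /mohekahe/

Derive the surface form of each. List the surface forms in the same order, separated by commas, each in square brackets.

/wesozyata/:
  Rule 1 Intervocalic Voicing: [wesozyata] → [wezozyada]
  Rule 2 Final Vowel Raising: no change — [wezozyada]
  Rule 3 Final Obstruent Devoicing: no change — [wezozyada]
/mohekahe/:
  Rule 1 Intervocalic Voicing: [mohekahe] → [mohegahe]
  Rule 2 Final Vowel Raising: [mohegahe] → [mohegahi]
  Rule 3 Final Obstruent Devoicing: no change — [mohegahi]

[wezozyada], [mohegahi]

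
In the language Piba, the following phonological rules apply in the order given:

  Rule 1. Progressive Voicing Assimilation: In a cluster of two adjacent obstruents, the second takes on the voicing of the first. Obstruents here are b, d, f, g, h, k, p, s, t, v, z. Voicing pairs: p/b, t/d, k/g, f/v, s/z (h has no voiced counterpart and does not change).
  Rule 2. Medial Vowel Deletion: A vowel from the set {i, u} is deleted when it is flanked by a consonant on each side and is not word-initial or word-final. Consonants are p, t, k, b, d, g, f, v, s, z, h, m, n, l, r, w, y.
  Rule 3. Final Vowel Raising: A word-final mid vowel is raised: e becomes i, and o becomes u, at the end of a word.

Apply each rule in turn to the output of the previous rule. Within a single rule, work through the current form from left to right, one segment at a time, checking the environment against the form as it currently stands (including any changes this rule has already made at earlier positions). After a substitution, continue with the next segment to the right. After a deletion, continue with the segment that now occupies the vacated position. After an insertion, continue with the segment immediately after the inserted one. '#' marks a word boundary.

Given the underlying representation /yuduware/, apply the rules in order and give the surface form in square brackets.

Rule 1 Progressive Voicing Assimilation: no change — [yuduware]
Rule 2 Medial Vowel Deletion: [yuduware] → [ydware]
Rule 3 Final Vowel Raising: [ydware] → [ydwari]

[ydwari]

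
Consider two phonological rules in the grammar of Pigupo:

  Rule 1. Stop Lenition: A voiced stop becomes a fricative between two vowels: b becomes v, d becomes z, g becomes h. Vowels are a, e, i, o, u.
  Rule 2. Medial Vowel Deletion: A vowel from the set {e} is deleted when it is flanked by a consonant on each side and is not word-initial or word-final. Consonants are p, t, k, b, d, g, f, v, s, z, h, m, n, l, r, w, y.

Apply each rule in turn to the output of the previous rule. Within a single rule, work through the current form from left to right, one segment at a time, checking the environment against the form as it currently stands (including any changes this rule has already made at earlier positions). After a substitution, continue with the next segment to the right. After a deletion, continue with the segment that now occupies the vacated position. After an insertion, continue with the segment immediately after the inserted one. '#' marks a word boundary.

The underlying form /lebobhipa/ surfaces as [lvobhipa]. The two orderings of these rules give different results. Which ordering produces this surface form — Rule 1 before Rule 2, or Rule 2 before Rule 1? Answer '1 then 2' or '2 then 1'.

1 then 2

Order 1 then 2:
  1 Stop Lenition: [lebobhipa] → [levobhipa]
  2 Medial Vowel Deletion: [levobhipa] → [lvobhipa]
  result: [lvobhipa]
Order 2 then 1:
  2 Medial Vowel Deletion: [lebobhipa] → [lbobhipa]
  1 Stop Lenition: no change — [lbobhipa]
  result: [lbobhipa]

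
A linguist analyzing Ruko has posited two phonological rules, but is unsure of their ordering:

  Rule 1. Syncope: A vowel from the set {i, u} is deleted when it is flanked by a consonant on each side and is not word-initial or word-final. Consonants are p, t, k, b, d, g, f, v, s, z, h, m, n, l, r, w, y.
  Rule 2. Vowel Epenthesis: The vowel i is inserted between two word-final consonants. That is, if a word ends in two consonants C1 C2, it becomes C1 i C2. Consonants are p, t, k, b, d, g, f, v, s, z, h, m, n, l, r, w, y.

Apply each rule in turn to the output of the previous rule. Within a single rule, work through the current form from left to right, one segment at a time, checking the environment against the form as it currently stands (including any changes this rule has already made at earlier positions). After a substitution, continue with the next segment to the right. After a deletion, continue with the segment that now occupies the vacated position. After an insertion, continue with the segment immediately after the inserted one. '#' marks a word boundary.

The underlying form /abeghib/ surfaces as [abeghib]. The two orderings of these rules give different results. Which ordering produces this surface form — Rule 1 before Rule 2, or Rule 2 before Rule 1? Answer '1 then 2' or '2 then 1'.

Order 1 then 2:
  1 Syncope: [abeghib] → [abeghb]
  2 Vowel Epenthesis: [abeghb] → [abeghib]
  result: [abeghib]
Order 2 then 1:
  2 Vowel Epenthesis: no change — [abeghib]
  1 Syncope: [abeghib] → [abeghb]
  result: [abeghb]

1 then 2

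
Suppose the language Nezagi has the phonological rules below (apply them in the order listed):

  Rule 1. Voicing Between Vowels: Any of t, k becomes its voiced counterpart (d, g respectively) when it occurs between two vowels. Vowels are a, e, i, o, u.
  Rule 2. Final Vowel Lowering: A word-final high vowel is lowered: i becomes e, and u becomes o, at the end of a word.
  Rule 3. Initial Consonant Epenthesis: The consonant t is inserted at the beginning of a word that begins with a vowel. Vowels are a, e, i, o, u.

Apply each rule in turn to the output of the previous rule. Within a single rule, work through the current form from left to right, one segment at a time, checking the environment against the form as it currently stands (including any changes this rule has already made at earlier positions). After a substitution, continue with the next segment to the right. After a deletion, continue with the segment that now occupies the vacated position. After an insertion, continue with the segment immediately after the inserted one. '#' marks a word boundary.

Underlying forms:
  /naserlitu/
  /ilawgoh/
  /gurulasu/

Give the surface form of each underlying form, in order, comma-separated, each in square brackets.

/naserlitu/:
  Rule 1 Voicing Between Vowels: [naserlitu] → [naserlidu]
  Rule 2 Final Vowel Lowering: [naserlidu] → [naserlido]
  Rule 3 Initial Consonant Epenthesis: no change — [naserlido]
/ilawgoh/:
  Rule 1 Voicing Between Vowels: no change — [ilawgoh]
  Rule 2 Final Vowel Lowering: no change — [ilawgoh]
  Rule 3 Initial Consonant Epenthesis: [ilawgoh] → [tilawgoh]
/gurulasu/:
  Rule 1 Voicing Between Vowels: no change — [gurulasu]
  Rule 2 Final Vowel Lowering: [gurulasu] → [gurulaso]
  Rule 3 Initial Consonant Epenthesis: no change — [gurulaso]

[naserlido], [tilawgoh], [gurulaso]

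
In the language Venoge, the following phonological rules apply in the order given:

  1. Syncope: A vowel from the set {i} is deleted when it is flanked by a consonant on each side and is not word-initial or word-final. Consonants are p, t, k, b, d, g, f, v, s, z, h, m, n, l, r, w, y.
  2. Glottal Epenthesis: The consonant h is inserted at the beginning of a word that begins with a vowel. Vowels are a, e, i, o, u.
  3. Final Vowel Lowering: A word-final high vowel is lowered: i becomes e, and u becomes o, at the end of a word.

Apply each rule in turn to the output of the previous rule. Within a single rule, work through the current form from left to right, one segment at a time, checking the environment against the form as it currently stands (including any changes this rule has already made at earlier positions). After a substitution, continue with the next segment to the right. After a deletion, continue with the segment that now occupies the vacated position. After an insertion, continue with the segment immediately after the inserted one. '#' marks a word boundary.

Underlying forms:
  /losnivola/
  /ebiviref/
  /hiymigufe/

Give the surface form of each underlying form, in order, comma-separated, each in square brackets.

[losnvola], [hebvref], [hymgufe]

/losnivola/:
  1 Syncope: [losnivola] → [losnvola]
  2 Glottal Epenthesis: no change — [losnvola]
  3 Final Vowel Lowering: no change — [losnvola]
/ebiviref/:
  1 Syncope: [ebiviref] → [ebvref]
  2 Glottal Epenthesis: [ebvref] → [hebvref]
  3 Final Vowel Lowering: no change — [hebvref]
/hiymigufe/:
  1 Syncope: [hiymigufe] → [hymgufe]
  2 Glottal Epenthesis: no change — [hymgufe]
  3 Final Vowel Lowering: no change — [hymgufe]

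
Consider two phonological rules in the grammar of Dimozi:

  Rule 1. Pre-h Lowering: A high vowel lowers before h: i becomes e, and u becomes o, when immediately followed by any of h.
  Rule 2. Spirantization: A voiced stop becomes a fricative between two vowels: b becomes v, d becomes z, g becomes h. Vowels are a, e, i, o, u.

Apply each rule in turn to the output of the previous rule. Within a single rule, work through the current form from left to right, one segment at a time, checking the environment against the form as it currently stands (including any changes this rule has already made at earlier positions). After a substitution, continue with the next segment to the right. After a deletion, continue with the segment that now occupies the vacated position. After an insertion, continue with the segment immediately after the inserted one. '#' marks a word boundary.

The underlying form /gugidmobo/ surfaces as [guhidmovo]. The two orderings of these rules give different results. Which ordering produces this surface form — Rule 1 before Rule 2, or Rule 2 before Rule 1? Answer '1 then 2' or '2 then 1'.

1 then 2

Order 1 then 2:
  1 Pre-h Lowering: no change — [gugidmobo]
  2 Spirantization: [gugidmobo] → [guhidmovo]
  result: [guhidmovo]
Order 2 then 1:
  2 Spirantization: [gugidmobo] → [guhidmovo]
  1 Pre-h Lowering: [guhidmovo] → [gohidmovo]
  result: [gohidmovo]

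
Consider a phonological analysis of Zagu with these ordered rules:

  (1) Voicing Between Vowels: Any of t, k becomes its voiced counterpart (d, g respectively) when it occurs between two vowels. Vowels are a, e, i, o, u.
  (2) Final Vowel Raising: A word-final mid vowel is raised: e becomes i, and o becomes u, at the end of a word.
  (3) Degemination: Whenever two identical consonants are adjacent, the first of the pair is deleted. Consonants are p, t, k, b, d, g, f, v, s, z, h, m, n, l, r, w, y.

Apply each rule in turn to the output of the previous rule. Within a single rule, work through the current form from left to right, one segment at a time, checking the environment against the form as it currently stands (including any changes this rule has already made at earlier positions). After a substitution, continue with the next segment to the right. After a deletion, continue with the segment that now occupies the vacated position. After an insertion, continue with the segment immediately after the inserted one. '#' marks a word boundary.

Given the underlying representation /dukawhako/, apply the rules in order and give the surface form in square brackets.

(1) Voicing Between Vowels: [dukawhako] → [dugawhago]
(2) Final Vowel Raising: [dugawhago] → [dugawhagu]
(3) Degemination: no change — [dugawhagu]

[dugawhagu]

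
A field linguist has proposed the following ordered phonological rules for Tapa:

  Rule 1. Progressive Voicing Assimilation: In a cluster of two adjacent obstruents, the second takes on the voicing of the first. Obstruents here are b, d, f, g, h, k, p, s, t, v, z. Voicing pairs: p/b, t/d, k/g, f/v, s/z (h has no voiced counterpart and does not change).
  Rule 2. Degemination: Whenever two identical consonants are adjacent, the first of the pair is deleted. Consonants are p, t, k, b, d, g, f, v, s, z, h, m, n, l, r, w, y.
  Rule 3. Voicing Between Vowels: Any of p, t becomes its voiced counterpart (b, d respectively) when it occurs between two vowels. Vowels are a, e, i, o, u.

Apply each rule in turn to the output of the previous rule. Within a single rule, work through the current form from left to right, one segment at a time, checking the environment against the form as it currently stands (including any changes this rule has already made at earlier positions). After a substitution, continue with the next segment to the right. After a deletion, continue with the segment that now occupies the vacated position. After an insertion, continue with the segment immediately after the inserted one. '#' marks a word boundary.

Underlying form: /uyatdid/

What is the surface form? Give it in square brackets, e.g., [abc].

[uyadid]

Rule 1 Progressive Voicing Assimilation: [uyatdid] → [uyattid]
Rule 2 Degemination: [uyattid] → [uyatid]
Rule 3 Voicing Between Vowels: [uyatid] → [uyadid]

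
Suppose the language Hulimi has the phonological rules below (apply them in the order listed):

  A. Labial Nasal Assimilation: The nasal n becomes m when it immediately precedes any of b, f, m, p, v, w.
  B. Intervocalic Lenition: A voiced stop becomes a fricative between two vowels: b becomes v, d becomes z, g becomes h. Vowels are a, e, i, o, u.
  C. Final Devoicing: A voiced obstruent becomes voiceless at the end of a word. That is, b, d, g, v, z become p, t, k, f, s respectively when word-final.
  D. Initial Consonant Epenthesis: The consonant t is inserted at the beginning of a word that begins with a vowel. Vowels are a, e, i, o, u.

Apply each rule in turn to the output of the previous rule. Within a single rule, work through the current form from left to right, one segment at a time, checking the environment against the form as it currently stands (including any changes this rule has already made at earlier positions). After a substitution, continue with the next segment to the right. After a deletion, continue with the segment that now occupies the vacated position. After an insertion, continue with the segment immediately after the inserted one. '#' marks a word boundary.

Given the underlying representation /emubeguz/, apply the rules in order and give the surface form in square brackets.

A Labial Nasal Assimilation: no change — [emubeguz]
B Intervocalic Lenition: [emubeguz] → [emuvehuz]
C Final Devoicing: [emuvehuz] → [emuvehus]
D Initial Consonant Epenthesis: [emuvehus] → [temuvehus]

[temuvehus]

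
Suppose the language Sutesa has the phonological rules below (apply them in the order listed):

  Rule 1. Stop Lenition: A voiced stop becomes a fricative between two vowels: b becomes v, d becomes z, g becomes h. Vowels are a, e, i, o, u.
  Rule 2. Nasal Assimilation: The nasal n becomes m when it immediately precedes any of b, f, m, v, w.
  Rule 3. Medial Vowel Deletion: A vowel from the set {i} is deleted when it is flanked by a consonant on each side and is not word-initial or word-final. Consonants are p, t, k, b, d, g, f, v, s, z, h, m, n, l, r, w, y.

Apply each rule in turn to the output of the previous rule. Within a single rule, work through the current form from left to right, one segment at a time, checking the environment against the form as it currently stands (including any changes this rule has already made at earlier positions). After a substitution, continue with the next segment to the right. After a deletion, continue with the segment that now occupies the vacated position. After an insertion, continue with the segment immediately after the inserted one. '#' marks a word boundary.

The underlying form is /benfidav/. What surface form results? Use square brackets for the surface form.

[bemfzav]

Rule 1 Stop Lenition: [benfidav] → [benfizav]
Rule 2 Nasal Assimilation: [benfizav] → [bemfizav]
Rule 3 Medial Vowel Deletion: [bemfizav] → [bemfzav]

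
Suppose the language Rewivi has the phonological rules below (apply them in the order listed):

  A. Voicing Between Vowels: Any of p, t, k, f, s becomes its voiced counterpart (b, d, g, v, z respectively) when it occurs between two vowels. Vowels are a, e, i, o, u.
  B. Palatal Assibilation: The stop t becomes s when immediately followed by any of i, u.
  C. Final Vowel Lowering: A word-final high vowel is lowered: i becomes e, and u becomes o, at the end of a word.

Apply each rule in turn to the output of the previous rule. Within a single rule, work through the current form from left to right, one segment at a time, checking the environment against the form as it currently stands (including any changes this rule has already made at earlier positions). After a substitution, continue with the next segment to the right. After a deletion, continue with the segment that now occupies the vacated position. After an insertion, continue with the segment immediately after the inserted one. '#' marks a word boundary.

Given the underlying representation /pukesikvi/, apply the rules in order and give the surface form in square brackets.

A Voicing Between Vowels: [pukesikvi] → [pugezikvi]
B Palatal Assibilation: no change — [pugezikvi]
C Final Vowel Lowering: [pugezikvi] → [pugezikve]

[pugezikve]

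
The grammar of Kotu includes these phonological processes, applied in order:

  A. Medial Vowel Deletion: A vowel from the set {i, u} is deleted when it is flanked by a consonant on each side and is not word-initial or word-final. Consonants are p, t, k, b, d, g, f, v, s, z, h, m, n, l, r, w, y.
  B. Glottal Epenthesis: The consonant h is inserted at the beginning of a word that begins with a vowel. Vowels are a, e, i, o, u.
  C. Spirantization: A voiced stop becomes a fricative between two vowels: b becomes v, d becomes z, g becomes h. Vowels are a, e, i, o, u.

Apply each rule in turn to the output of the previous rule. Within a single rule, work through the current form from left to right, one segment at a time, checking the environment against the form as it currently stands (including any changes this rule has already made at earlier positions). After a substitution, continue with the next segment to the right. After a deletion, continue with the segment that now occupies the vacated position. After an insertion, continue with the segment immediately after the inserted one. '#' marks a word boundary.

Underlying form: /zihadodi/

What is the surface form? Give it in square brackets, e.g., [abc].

[zhazozi]

A Medial Vowel Deletion: [zihadodi] → [zhadodi]
B Glottal Epenthesis: no change — [zhadodi]
C Spirantization: [zhadodi] → [zhazozi]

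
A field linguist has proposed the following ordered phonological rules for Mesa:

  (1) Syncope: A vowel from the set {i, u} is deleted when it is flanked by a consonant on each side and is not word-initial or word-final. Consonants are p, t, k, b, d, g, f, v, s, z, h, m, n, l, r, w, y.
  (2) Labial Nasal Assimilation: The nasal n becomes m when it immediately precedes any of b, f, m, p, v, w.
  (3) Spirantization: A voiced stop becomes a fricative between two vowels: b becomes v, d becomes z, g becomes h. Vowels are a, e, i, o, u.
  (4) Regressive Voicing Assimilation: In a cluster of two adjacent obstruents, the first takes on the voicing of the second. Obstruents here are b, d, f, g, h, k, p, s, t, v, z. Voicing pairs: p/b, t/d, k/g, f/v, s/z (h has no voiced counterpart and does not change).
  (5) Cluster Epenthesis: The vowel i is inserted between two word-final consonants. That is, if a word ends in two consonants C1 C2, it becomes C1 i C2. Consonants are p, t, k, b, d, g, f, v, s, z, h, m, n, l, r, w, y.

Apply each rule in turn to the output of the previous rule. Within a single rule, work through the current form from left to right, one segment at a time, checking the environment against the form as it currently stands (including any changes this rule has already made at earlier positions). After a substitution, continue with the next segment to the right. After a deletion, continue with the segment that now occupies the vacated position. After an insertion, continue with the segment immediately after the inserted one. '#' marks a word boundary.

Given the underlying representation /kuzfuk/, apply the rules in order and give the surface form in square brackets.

(1) Syncope: [kuzfuk] → [kzfk]
(2) Labial Nasal Assimilation: no change — [kzfk]
(3) Spirantization: no change — [kzfk]
(4) Regressive Voicing Assimilation: [kzfk] → [gsfk]
(5) Cluster Epenthesis: [gsfk] → [gsfik]

[gsfik]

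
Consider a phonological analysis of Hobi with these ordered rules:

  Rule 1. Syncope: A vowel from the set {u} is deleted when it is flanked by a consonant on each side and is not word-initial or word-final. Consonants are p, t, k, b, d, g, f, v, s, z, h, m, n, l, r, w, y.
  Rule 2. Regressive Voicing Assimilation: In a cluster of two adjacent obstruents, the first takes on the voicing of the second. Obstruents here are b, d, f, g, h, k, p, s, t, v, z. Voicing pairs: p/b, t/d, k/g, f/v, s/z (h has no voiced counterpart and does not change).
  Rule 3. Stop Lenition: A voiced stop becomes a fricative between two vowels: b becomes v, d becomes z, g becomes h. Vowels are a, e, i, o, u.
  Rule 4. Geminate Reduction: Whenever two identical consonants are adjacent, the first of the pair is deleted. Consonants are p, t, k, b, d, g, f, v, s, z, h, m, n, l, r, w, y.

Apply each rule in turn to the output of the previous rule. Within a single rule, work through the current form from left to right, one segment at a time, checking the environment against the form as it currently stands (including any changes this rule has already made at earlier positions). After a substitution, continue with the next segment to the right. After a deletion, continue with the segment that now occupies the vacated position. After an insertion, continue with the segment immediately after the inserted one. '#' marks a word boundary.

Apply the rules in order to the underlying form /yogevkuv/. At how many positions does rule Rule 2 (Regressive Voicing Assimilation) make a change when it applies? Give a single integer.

2

Rule 1 Syncope: [yogevkuv] → [yogevkv]
Rule 2 Regressive Voicing Assimilation: [yogevkv] → [yogefgv]
Rule 3 Stop Lenition: [yogefgv] → [yohefgv]
Rule 4 Geminate Reduction: no change — [yohefgv]
Rule Rule 2 changed 2 position(s).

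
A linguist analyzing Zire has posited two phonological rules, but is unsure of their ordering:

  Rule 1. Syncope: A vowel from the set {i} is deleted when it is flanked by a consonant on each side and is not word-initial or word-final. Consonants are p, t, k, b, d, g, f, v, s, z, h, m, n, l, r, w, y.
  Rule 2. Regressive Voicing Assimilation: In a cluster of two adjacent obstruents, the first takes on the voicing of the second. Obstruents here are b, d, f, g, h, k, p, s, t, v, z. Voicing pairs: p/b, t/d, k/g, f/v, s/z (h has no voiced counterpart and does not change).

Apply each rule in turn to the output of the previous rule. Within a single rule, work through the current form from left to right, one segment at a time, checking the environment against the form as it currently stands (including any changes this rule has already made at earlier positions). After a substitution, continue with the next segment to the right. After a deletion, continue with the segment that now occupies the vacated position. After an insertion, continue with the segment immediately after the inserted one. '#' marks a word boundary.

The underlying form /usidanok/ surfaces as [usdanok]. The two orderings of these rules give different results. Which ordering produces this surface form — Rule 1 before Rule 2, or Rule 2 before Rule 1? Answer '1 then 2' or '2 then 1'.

2 then 1

Order 1 then 2:
  1 Syncope: [usidanok] → [usdanok]
  2 Regressive Voicing Assimilation: [usdanok] → [uzdanok]
  result: [uzdanok]
Order 2 then 1:
  2 Regressive Voicing Assimilation: no change — [usidanok]
  1 Syncope: [usidanok] → [usdanok]
  result: [usdanok]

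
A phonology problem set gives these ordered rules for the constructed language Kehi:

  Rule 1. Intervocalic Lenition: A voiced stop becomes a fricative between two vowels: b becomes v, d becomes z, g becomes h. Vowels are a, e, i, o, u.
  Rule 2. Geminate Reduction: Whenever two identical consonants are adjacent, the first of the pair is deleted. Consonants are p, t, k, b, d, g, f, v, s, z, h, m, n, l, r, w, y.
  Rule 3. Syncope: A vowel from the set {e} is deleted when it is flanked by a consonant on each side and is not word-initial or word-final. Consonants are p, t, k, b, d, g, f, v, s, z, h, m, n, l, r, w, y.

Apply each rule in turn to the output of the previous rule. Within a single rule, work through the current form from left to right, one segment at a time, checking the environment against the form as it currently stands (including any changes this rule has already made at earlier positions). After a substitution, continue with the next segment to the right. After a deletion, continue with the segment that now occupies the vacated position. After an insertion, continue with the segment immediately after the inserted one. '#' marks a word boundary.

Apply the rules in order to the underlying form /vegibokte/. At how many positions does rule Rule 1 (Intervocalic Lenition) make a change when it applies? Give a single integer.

2

Rule 1 Intervocalic Lenition: [vegibokte] → [vehivokte]
Rule 2 Geminate Reduction: no change — [vehivokte]
Rule 3 Syncope: [vehivokte] → [vhivokte]
Rule Rule 1 changed 2 position(s).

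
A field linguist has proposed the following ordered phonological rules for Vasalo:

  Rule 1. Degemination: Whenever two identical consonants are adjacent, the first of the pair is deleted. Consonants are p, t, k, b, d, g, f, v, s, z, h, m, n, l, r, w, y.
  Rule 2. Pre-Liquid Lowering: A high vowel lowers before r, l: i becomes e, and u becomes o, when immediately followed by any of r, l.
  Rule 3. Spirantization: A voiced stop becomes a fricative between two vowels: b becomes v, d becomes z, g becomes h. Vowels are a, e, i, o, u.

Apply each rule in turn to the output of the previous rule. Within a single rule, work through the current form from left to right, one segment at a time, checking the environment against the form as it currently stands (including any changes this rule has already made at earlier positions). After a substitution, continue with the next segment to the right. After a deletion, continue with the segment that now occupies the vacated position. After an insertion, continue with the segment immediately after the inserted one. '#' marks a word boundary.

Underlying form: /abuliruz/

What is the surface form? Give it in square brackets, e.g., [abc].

Rule 1 Degemination: no change — [abuliruz]
Rule 2 Pre-Liquid Lowering: [abuliruz] → [aboleruz]
Rule 3 Spirantization: [aboleruz] → [avoleruz]

[avoleruz]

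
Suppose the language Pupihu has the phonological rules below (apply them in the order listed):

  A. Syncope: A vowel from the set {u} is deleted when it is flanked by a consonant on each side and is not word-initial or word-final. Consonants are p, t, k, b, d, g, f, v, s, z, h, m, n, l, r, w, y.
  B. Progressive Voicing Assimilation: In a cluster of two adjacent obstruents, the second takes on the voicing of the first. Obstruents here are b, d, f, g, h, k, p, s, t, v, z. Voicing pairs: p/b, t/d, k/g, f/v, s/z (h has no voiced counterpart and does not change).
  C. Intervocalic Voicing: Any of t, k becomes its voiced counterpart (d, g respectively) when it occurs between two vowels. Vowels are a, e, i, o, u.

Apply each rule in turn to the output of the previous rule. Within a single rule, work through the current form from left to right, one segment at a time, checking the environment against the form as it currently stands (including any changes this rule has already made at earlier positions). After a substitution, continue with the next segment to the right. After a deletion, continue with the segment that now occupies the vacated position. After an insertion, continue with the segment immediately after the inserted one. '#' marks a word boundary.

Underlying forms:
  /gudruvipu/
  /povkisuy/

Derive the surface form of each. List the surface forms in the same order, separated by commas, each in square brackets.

/gudruvipu/:
  A Syncope: [gudruvipu] → [gdrvipu]
  B Progressive Voicing Assimilation: no change — [gdrvipu]
  C Intervocalic Voicing: no change — [gdrvipu]
/povkisuy/:
  A Syncope: [povkisuy] → [povkisy]
  B Progressive Voicing Assimilation: [povkisy] → [povgisy]
  C Intervocalic Voicing: no change — [povgisy]

[gdrvipu], [povgisy]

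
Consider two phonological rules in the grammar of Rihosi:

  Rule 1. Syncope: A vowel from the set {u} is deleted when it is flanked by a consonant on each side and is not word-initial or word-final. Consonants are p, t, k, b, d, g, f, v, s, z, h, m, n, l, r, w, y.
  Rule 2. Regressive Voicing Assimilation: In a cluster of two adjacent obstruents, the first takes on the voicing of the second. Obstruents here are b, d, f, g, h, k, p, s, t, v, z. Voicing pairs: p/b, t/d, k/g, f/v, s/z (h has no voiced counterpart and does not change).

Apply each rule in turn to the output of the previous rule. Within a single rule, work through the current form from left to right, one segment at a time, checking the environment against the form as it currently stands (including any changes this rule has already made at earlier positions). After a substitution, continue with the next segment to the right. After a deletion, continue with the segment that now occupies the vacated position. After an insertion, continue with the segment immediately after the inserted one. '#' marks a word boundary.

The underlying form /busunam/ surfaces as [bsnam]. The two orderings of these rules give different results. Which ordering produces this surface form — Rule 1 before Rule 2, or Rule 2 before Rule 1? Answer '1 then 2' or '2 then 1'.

Order 1 then 2:
  1 Syncope: [busunam] → [bsnam]
  2 Regressive Voicing Assimilation: [bsnam] → [psnam]
  result: [psnam]
Order 2 then 1:
  2 Regressive Voicing Assimilation: no change — [busunam]
  1 Syncope: [busunam] → [bsnam]
  result: [bsnam]

2 then 1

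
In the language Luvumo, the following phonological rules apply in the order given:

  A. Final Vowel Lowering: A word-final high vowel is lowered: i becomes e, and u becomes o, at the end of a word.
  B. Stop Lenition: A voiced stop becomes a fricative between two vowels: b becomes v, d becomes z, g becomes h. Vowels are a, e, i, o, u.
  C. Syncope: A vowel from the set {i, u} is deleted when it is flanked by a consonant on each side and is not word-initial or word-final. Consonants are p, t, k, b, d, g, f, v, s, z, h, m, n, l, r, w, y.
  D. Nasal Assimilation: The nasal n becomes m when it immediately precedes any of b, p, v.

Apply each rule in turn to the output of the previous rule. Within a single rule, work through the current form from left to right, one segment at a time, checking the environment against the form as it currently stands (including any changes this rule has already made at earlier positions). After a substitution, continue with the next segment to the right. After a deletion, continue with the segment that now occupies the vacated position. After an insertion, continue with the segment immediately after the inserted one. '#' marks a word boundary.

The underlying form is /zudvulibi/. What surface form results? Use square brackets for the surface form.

A Final Vowel Lowering: [zudvulibi] → [zudvulibe]
B Stop Lenition: [zudvulibe] → [zudvulive]
C Syncope: [zudvulive] → [zdvlve]
D Nasal Assimilation: no change — [zdvlve]

[zdvlve]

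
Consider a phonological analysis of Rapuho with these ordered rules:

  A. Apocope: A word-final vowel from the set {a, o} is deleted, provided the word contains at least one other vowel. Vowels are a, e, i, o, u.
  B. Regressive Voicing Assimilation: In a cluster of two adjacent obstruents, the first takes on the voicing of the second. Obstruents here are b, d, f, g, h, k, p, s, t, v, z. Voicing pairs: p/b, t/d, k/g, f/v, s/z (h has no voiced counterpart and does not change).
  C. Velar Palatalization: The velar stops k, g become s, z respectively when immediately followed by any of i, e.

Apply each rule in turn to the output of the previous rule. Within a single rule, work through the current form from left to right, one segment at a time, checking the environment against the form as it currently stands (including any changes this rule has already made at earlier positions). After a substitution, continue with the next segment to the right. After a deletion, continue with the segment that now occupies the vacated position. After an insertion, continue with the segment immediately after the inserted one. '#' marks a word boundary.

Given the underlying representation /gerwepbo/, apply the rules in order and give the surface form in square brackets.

[zerwebb]

A Apocope: [gerwepbo] → [gerwepb]
B Regressive Voicing Assimilation: [gerwepb] → [gerwebb]
C Velar Palatalization: [gerwebb] → [zerwebb]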